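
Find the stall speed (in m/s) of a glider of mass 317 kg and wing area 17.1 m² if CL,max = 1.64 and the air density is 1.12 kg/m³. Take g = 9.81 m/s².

V_stall = 14.1 m/s

Stall occurs when L = W at CL,max. W = mg = 317 × 9.81 = 3110 N.
From L = ½ρV²S·CL,max = W: V_stall = √(2W/(ρSCL,max)) = √(2·3110/(1.12·17.1·1.64))
V_stall = √198 = 14.1 m/s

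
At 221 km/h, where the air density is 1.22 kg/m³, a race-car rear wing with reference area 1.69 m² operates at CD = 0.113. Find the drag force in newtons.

Convert speed: v = 221 km/h ÷ 3.6 = 61.39 m/s.
D = ½ρv²S·CD = ½ × 1.22 × 61.39² × 1.69 × 0.113 = 439 N

D = 439 N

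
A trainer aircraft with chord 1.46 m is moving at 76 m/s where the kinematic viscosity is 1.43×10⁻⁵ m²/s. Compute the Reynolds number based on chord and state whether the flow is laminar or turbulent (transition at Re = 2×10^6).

Re = v·c/ν = 76 × 1.46 / (1.43×10⁻⁵) = 7.76×10^6
Since 7.76×10^6 > 2×10^6, the flow is turbulent.

Re = 7.76×10^6 (turbulent)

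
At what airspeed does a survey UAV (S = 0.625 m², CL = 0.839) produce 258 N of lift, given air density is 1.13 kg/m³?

v = 29.5 m/s

L = ½ρv²S·CL ⇒ v = √(2L/(ρ·S·CL))
v = √(2 × 258 / (1.13 × 0.625 × 0.839)) = √870.8 = 29.5 m/s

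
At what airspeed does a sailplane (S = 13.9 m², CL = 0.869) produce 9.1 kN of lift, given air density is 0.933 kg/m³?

L = ½ρv²S·CL ⇒ v = √(2L/(ρ·S·CL))
v = √(2 × 9100 / (0.933 × 13.9 × 0.869)) = √1615 = 40.2 m/s

v = 40.2 m/s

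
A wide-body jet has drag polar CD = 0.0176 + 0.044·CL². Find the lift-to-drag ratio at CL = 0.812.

CD = 0.0176 + 0.044 × 0.812² = 0.04661
L/D = CL/CD = 0.812 / 0.04661 = 17.4

L/D = 17.4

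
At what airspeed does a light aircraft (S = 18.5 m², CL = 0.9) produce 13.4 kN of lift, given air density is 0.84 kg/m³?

v = 43.8 m/s

L = ½ρv²S·CL ⇒ v = √(2L/(ρ·S·CL))
v = √(2 × 13400 / (0.84 × 18.5 × 0.9)) = √1916 = 43.8 m/s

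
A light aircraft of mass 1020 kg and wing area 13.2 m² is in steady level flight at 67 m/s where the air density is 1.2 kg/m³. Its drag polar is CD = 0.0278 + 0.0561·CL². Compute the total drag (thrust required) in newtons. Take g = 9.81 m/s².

Level flight ⇒ L = W = m·g = 1020 × 9.81 = 10006 N.
Dynamic pressure q = 0.5 × 1.2 × 67² = 2693 Pa.
Required CL = L/(qS) = 10006/(2693·13.2) = 0.2814.
CD = 0.0278 + 0.0561 × 0.2814² = 0.03224.
D = q·S·CD = 2693 × 13.2 × 0.03224 = 1146 N

D = 1150 N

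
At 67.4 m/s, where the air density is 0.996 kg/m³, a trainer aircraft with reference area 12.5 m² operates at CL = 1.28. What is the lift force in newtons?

L = ½ρv²S·CL = ½ × 0.996 × 67.4² × 12.5 × 1.28 = 36200 N ≈ 36.2 kN

L = 36200 N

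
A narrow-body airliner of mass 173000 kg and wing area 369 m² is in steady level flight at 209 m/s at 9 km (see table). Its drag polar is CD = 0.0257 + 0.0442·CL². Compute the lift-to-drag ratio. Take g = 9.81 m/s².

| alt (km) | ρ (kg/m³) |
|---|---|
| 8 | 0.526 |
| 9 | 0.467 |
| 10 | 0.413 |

At 9 km, from the table: ρ = 0.467 kg/m³.
In steady level flight, lift balances weight: W = mg = 173000 × 9.81 = 1.6971×10^6 N.
Dynamic pressure q = 0.5 × 0.467 × 209² = 10200 Pa.
CL = 2W/(ρv²S) = 2×1.6971×10^6/(0.467×209²×369) = 0.4509.
CD = 0.0257 + 0.0442 × 0.4509² = 0.03469.
L/D = CL/CD = 0.4509 / 0.03469 = 13

L/D = 13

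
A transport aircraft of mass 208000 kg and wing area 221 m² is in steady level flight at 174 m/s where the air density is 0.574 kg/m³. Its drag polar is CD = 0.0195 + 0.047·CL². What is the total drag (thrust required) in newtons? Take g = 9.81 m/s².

In steady level flight, lift balances weight: W = mg = 208000 × 9.81 = 2.0405×10^6 N.
Dynamic pressure q = 0.5 × 0.574 × 174² = 8689 Pa.
CL = W/(q·S) = 2.0405×10^6 / (8689 × 221) = 1.063.
CD = 0.0195 + 0.047 × 1.063² = 0.07257.
D = q·S·CD = 8689 × 221 × 0.07257 = 1.393×10^5 N

D = 1.39×10^5 N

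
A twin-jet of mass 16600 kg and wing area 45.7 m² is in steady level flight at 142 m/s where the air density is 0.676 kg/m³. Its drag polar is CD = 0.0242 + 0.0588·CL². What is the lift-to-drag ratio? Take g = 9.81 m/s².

Level flight ⇒ L = W = m·g = 16600 × 9.81 = 1.6285×10^5 N.
Dynamic pressure q = 0.5 × 0.676 × 142² = 6815 Pa.
Required CL = L/(qS) = 1.6285×10^5/(6815·45.7) = 0.5228.
CD = 0.0242 + 0.0588 × 0.5228² = 0.04027.
L/D = CL/CD = 0.5228 / 0.04027 = 13

L/D = 13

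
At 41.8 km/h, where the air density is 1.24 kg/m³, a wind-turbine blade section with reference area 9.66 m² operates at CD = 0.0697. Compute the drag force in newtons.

Convert speed: v = 41.8 km/h ÷ 3.6 = 11.61 m/s.
D = ½ρv²S·CD = ½ × 1.24 × 11.61² × 9.66 × 0.0697 = 56.3 N

D = 56.3 N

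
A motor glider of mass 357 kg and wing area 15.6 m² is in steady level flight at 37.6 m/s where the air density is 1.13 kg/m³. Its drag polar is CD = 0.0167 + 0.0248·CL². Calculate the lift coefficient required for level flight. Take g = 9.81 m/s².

Level flight ⇒ L = W = m·g = 357 × 9.81 = 3502.2 N.
Dynamic pressure q = 0.5 × 1.13 × 37.6² = 798.8 Pa.
CL = 2W/(ρv²S) = 2×3502.2/(1.13×37.6²×15.6) = 0.2811.

CL = 0.281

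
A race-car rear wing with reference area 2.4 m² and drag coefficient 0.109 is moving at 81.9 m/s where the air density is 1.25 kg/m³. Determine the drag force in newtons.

D = 1100 N

D = ½ρv²S·CD = ½ × 1.25 × 81.9² × 2.4 × 0.109 = 1100 N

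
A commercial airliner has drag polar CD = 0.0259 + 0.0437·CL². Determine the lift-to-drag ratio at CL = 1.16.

L/D = 13.7

CD = 0.0259 + 0.0437 × 1.16² = 0.0847
L/D = CL/CD = 1.16 / 0.0847 = 13.7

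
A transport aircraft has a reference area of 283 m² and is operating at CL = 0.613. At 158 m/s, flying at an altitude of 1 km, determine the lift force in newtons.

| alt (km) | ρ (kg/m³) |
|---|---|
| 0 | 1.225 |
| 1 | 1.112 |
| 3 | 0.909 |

At 1 km, from the table: ρ = 1.112 kg/m³.
Dynamic pressure q = ½ρv² = ½ × 1.112 × 158² = 13880 Pa.
L = q·S·CL = 13880 × 283 × 0.613 = 2.41×10^6 N ≈ 2410 kN

L = 2.41×10^6 N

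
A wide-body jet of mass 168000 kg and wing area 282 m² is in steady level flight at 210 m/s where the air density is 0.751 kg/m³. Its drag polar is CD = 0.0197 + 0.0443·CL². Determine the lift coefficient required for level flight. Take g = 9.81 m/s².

In steady level flight, lift balances weight: W = mg = 168000 × 9.81 = 1.6481×10^6 N.
Dynamic pressure q = 0.5 × 0.751 × 210² = 16560 Pa.
CL = 2W/(ρv²S) = 2×1.6481×10^6/(0.751×210²×282) = 0.3529.

CL = 0.353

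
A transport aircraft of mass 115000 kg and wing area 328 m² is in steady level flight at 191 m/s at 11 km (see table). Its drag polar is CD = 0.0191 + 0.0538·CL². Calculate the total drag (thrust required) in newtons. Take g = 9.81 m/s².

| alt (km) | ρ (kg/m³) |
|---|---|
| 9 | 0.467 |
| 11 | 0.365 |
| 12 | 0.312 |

D = 73100 N

At 11 km, from the table: ρ = 0.365 kg/m³.
In steady level flight, lift balances weight: W = mg = 115000 × 9.81 = 1.1282×10^6 N.
Dynamic pressure q = 0.5 × 0.365 × 191² = 6658 Pa.
Required CL = L/(qS) = 1.1282×10^6/(6658·328) = 0.5166.
CD = 0.0191 + 0.0538 × 0.5166² = 0.03346.
D = q·S·CD = 6658 × 328 × 0.03346 = 73070 N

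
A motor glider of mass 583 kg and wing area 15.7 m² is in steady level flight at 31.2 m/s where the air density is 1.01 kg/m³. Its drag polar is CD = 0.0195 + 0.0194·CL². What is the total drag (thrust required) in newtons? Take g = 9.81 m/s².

D = 233 N

Level flight ⇒ L = W = m·g = 583 × 9.81 = 5719.2 N.
q = ½ρv² = ½ × 1.01 × 31.2² = 491.6 Pa.
CL = 2W/(ρv²S) = 2×5719.2/(1.01×31.2²×15.7) = 0.741.
CD = 0.0195 + 0.0194 × 0.741² = 0.03015.
D = q·S·CD = 491.6 × 15.7 × 0.03015 = 232.7 N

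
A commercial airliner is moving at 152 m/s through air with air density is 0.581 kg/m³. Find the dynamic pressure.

q = 6710 Pa

q = ½ρv² = ½ × 0.581 × 152² = 6710 Pa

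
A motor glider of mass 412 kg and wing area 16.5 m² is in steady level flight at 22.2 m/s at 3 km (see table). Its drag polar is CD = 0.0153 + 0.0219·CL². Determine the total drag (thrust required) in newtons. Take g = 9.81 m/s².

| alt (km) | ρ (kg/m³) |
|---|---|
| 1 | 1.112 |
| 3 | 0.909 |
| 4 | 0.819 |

At 3 km, from the table: ρ = 0.909 kg/m³.
In steady level flight, lift balances weight: W = mg = 412 × 9.81 = 4041.7 N.
q = ½ρv² = ½ × 0.909 × 22.2² = 224 Pa.
CL = W/(q·S) = 4041.7 / (224 × 16.5) = 1.094.
CD = 0.0153 + 0.0219 × 1.094² = 0.04149.
D = q·S·CD = 224 × 16.5 × 0.04149 = 153.3 N

D = 153 N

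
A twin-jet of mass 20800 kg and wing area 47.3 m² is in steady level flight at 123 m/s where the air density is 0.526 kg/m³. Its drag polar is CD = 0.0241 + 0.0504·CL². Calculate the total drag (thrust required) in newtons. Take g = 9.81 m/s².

Level flight ⇒ L = W = m·g = 20800 × 9.81 = 2.0405×10^5 N.
Dynamic pressure q = 0.5 × 0.526 × 123² = 3979 Pa.
CL = W/(q·S) = 2.0405×10^5 / (3979 × 47.3) = 1.084.
CD = 0.0241 + 0.0504 × 1.084² = 0.08334.
D = q·S·CD = 3979 × 47.3 × 0.08334 = 15690 N

D = 15700 N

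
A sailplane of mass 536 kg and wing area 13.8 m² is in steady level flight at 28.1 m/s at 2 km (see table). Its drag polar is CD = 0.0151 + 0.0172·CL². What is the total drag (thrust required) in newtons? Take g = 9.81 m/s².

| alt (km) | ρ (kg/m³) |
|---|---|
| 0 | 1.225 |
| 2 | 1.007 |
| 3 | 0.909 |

At 2 km, from the table: ρ = 1.007 kg/m³.
Weight W = mg = 536 × 9.81 = 5258.2 N; in level flight L = W.
Dynamic pressure q = 0.5 × 1.007 × 28.1² = 397.6 Pa.
CL = 2W/(ρv²S) = 2×5258.2/(1.007×28.1²×13.8) = 0.9584.
CD = 0.0151 + 0.0172 × 0.9584² = 0.0309.
D = q·S·CD = 397.6 × 13.8 × 0.0309 = 169.5 N

D = 170 N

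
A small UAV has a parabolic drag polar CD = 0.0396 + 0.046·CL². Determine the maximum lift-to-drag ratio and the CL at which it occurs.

For CD = CD0 + K·CL², (L/D)max occurs at CL* = √(CD0/K) and equals 1/(2√(K·CD0)).
(L/D)max = 1/(2√(0.046 × 0.0396)) = 1/(2 × 0.04268) = 11.7
CL* = √(0.0396/0.046) = 0.928

(L/D)max = 11.7, at CL = 0.928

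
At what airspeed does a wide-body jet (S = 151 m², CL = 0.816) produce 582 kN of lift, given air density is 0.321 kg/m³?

L = ½ρv²S·CL ⇒ v = √(2L/(ρ·S·CL))
v = √(2 × 5.82×10^5 / (0.321 × 151 × 0.816)) = √29430 = 172 m/s

v = 172 m/s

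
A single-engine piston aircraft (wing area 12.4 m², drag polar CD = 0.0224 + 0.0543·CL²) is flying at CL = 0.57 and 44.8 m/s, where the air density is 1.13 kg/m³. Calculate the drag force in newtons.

CD = 0.0224 + 0.0543 × 0.57² = 0.04004
D = ½ρv²S·CD = ½ × 1.13 × 44.8² × 12.4 × 0.04004 = 563 N

D = 563 N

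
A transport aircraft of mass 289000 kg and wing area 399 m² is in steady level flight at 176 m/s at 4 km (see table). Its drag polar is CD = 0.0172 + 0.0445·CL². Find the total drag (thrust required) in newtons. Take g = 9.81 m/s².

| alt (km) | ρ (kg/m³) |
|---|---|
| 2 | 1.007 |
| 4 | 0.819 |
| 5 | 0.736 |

D = 1.58×10^5 N

At 4 km, from the table: ρ = 0.819 kg/m³.
In steady level flight, lift balances weight: W = mg = 289000 × 9.81 = 2.8351×10^6 N.
Dynamic pressure q = 0.5 × 0.819 × 176² = 12680 Pa.
CL = 2W/(ρv²S) = 2×2.8351×10^6/(0.819×176²×399) = 0.5602.
CD = 0.0172 + 0.0445 × 0.5602² = 0.03116.
D = q·S·CD = 12680 × 399 × 0.03116 = 1.577×10^5 N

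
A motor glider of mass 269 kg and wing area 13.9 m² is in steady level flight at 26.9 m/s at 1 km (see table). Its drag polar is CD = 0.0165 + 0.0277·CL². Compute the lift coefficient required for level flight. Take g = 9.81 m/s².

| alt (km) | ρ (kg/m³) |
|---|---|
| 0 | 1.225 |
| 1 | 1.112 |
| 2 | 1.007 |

At 1 km, from the table: ρ = 1.112 kg/m³.
In steady level flight, lift balances weight: W = mg = 269 × 9.81 = 2638.9 N.
q = ½ρv² = ½ × 1.112 × 26.9² = 402.3 Pa.
CL = 2W/(ρv²S) = 2×2638.9/(1.112×26.9²×13.9) = 0.4719.

CL = 0.472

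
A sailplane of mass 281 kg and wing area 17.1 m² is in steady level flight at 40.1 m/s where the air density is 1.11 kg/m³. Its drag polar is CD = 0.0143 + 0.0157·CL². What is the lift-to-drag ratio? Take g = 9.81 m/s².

Weight W = mg = 281 × 9.81 = 2756.6 N; in level flight L = W.
Dynamic pressure q = 0.5 × 1.11 × 40.1² = 892.4 Pa.
CL = W/(q·S) = 2756.6 / (892.4 × 17.1) = 0.1806.
CD = 0.0143 + 0.0157 × 0.1806² = 0.01481.
L/D = CL/CD = 0.1806 / 0.01481 = 12.2

L/D = 12.2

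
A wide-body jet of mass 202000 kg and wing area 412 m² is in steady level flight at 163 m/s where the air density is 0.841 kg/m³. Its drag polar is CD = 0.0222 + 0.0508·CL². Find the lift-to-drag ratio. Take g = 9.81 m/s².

Level flight ⇒ L = W = m·g = 202000 × 9.81 = 1.9816×10^6 N.
q = ½ρv² = ½ × 0.841 × 163² = 11170 Pa.
CL = W/(q·S) = 1.9816×10^6 / (11170 × 412) = 0.4305.
CD = 0.0222 + 0.0508 × 0.4305² = 0.03162.
L/D = CL/CD = 0.4305 / 0.03162 = 13.6

L/D = 13.6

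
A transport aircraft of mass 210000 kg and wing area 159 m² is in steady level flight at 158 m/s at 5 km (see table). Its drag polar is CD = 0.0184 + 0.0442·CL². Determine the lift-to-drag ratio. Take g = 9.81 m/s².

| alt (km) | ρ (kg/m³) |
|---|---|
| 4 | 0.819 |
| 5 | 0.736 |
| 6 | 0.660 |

L/D = 13.3

At 5 km, from the table: ρ = 0.736 kg/m³.
In steady level flight, lift balances weight: W = mg = 210000 × 9.81 = 2.0601×10^6 N.
Dynamic pressure q = 0.5 × 0.736 × 158² = 9187 Pa.
CL = W/(q·S) = 2.0601×10^6 / (9187 × 159) = 1.41.
CD = 0.0184 + 0.0442 × 1.41² = 0.1063.
L/D = CL/CD = 1.41 / 0.1063 = 13.3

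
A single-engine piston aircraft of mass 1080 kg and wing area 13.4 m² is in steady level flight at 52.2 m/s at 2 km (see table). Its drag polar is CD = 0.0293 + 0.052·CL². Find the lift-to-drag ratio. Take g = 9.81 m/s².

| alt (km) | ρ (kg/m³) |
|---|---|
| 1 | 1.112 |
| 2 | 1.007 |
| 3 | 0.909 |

L/D = 12.4

At 2 km, from the table: ρ = 1.007 kg/m³.
In steady level flight, lift balances weight: W = mg = 1080 × 9.81 = 10595 N.
Dynamic pressure q = 0.5 × 1.007 × 52.2² = 1372 Pa.
CL = 2W/(ρv²S) = 2×10595/(1.007×52.2²×13.4) = 0.5763.
CD = 0.0293 + 0.052 × 0.5763² = 0.04657.
L/D = CL/CD = 0.5763 / 0.04657 = 12.4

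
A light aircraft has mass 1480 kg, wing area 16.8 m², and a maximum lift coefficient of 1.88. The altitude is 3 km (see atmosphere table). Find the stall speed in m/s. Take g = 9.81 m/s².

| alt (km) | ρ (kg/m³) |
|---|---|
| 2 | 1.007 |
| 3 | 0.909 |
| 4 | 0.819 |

At 3 km, from the table: ρ = 0.909 kg/m³.
Weight W = mg = 1480 × 9.81 = 14520 N.
V_stall = √(2W/(ρ·S·CL,max)) = √(2 × 14520 / (0.909 × 16.8 × 1.88))
V_stall = √1011 = 31.8 m/s

V_stall = 31.8 m/s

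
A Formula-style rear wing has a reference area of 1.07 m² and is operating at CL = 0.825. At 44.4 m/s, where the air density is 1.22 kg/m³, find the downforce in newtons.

L = 1060 N

Dynamic pressure q = ½ρv² = ½ × 1.22 × 44.4² = 1203 Pa.
L = q·S·CL = 1203 × 1.07 × 0.825 = 1060 N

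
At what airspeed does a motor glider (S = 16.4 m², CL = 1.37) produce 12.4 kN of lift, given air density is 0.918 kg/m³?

L = ½ρv²S·CL ⇒ v = √(2L/(ρ·S·CL))
v = √(2 × 12400 / (0.918 × 16.4 × 1.37)) = √1202 = 34.7 m/s

v = 34.7 m/s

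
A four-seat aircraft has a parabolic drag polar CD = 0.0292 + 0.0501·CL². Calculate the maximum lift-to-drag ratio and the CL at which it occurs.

For CD = CD0 + K·CL², (L/D)max occurs at CL* = √(CD0/K) and equals 1/(2√(K·CD0)).
(L/D)max = 1/(2√(0.0501 × 0.0292)) = 1/(2 × 0.03825) = 13.1
CL* = √(0.0292/0.0501) = 0.763

(L/D)max = 13.1, at CL = 0.763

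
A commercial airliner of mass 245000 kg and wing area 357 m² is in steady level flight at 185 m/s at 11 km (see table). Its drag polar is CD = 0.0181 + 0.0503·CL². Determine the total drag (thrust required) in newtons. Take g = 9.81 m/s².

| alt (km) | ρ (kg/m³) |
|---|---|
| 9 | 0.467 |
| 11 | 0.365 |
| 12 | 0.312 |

At 11 km, from the table: ρ = 0.365 kg/m³.
Level flight ⇒ L = W = m·g = 245000 × 9.81 = 2.4034×10^6 N.
q = ½ρv² = ½ × 0.365 × 185² = 6246 Pa.
Required CL = L/(qS) = 2.4034×10^6/(6246·357) = 1.078.
CD = 0.0181 + 0.0503 × 1.078² = 0.07654.
D = q·S·CD = 6246 × 357 × 0.07654 = 1.707×10^5 N

D = 1.71×10^5 N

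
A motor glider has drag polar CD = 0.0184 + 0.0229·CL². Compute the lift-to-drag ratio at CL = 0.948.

CD = 0.0184 + 0.0229 × 0.948² = 0.03898
L/D = CL/CD = 0.948 / 0.03898 = 24.3

L/D = 24.3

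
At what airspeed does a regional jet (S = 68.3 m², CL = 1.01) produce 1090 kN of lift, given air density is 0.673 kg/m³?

v = 217 m/s

L = ½ρv²S·CL ⇒ v = √(2L/(ρ·S·CL))
v = √(2 × 1.09×10^6 / (0.673 × 68.3 × 1.01)) = √46960 = 217 m/s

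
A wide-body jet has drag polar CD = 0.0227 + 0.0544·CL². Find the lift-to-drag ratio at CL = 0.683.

L/D = 14.2

CD = 0.0227 + 0.0544 × 0.683² = 0.04808
L/D = CL/CD = 0.683 / 0.04808 = 14.2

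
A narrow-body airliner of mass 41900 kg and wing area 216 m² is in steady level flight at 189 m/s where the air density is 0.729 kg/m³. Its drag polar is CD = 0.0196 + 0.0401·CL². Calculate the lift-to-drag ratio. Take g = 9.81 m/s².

Level flight ⇒ L = W = m·g = 41900 × 9.81 = 4.1104×10^5 N.
q = ½ρv² = ½ × 0.729 × 189² = 13020 Pa.
Required CL = L/(qS) = 4.1104×10^5/(13020·216) = 0.1462.
CD = 0.0196 + 0.0401 × 0.1462² = 0.02046.
L/D = CL/CD = 0.1462 / 0.02046 = 7.14

L/D = 7.14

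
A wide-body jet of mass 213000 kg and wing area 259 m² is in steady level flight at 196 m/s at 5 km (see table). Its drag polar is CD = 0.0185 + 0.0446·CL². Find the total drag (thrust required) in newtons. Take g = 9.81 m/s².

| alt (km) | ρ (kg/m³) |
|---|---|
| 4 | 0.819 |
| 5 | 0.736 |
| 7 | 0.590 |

D = 1.21×10^5 N

At 5 km, from the table: ρ = 0.736 kg/m³.
In steady level flight, lift balances weight: W = mg = 213000 × 9.81 = 2.0895×10^6 N.
Dynamic pressure q = 0.5 × 0.736 × 196² = 14140 Pa.
Required CL = L/(qS) = 2.0895×10^6/(14140·259) = 0.5707.
CD = 0.0185 + 0.0446 × 0.5707² = 0.03302.
D = q·S·CD = 14140 × 259 × 0.03302 = 1.209×10^5 N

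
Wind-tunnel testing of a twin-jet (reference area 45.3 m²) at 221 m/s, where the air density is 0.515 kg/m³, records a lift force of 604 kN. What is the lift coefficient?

CL = 1.06

From L = ½ρv²S·CL, rearranging gives CL = 2L/(ρv²S).
CL = 2 × 6.04×10^5 / (0.515 × 221² × 45.3) = 1.06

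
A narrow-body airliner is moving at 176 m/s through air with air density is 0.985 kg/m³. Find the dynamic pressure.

q = 15300 Pa

q = ½ρv² = ½ × 0.985 × 176² = 15300 Pa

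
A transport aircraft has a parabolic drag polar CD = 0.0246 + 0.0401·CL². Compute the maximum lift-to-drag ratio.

(L/D)max = 15.9

For CD = CD0 + K·CL², (L/D)max occurs at CL* = √(CD0/K) and equals 1/(2√(K·CD0)).
(L/D)max = 1/(2√(0.0401 × 0.0246)) = 1/(2 × 0.03141) = 15.9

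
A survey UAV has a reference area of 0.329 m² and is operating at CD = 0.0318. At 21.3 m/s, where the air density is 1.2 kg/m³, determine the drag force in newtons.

D = ½ρv²S·CD = ½ × 1.2 × 21.3² × 0.329 × 0.0318 = 2.85 N

D = 2.85 N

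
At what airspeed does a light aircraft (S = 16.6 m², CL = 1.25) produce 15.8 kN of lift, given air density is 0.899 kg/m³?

v = 41.2 m/s

L = ½ρv²S·CL ⇒ v = √(2L/(ρ·S·CL))
v = √(2 × 15800 / (0.899 × 16.6 × 1.25)) = √1694 = 41.2 m/s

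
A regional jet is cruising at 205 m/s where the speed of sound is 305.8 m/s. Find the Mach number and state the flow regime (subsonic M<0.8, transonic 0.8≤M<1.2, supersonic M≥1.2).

M = 0.67 (subsonic)

M = v/a = 205 / 305.8 = 0.67
M = 0.67 → subsonic.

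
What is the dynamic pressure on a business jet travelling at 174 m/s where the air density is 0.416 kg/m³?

q = 6300 Pa

q = ½ρv² = ½ × 0.416 × 174² = 6300 Pa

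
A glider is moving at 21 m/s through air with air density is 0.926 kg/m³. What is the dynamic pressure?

q = ½ρv² = ½ × 0.926 × 21² = 204 Pa

q = 204 Pa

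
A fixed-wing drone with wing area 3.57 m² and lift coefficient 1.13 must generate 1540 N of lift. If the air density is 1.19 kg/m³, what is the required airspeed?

v = 25.3 m/s

L = ½ρv²S·CL ⇒ v = √(2L/(ρ·S·CL))
v = √(2 × 1540 / (1.19 × 3.57 × 1.13)) = √641.6 = 25.3 m/s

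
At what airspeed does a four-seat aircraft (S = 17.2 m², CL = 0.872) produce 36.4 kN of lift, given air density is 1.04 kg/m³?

v = 68.3 m/s

L = ½ρv²S·CL ⇒ v = √(2L/(ρ·S·CL))
v = √(2 × 36400 / (1.04 × 17.2 × 0.872)) = √4667 = 68.3 m/s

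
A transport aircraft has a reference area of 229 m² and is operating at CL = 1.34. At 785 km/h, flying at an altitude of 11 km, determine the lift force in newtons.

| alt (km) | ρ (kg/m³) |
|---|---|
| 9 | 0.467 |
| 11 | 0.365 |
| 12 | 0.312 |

L = 2.66×10^6 N

At 11 km, from the table: ρ = 0.365 kg/m³.
Convert speed: v = 785 km/h ÷ 3.6 = 218.1 m/s.
Dynamic pressure q = ½ρv² = ½ × 0.365 × 218.1² = 8678 Pa.
L = q·S·CL = 8678 × 229 × 1.34 = 2.66×10^6 N ≈ 2660 kN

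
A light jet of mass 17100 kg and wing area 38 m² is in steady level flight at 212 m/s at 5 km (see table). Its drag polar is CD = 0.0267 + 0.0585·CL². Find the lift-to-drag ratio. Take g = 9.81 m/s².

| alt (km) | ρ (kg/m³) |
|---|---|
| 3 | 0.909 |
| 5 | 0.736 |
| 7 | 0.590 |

At 5 km, from the table: ρ = 0.736 kg/m³.
Level flight ⇒ L = W = m·g = 17100 × 9.81 = 1.6775×10^5 N.
Dynamic pressure q = 0.5 × 0.736 × 212² = 16540 Pa.
Required CL = L/(qS) = 1.6775×10^5/(16540·38) = 0.2669.
CD = 0.0267 + 0.0585 × 0.2669² = 0.03087.
L/D = CL/CD = 0.2669 / 0.03087 = 8.65

L/D = 8.65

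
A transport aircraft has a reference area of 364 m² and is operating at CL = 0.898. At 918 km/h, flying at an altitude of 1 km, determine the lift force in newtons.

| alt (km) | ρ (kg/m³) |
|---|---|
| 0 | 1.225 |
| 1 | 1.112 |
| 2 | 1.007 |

At 1 km, from the table: ρ = 1.112 kg/m³.
Convert speed: v = 918 km/h ÷ 3.6 = 255 m/s.
Dynamic pressure q = ½ρv² = ½ × 1.112 × 255² = 36150 Pa.
L = q·S·CL = 36150 × 364 × 0.898 = 1.18×10^7 N ≈ 11800 kN

L = 1.18×10^7 N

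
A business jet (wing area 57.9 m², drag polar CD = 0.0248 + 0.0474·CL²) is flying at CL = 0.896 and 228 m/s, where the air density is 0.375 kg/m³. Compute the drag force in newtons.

D = 35500 N

CD = 0.0248 + 0.0474 × 0.896² = 0.06285
D = ½ρv²S·CD = ½ × 0.375 × 228² × 57.9 × 0.06285 = 35500 N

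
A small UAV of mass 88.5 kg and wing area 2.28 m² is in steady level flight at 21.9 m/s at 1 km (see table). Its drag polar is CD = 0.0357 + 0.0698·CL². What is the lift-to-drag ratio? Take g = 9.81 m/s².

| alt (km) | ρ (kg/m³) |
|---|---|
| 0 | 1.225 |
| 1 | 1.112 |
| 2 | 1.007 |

At 1 km, from the table: ρ = 1.112 kg/m³.
In steady level flight, lift balances weight: W = mg = 88.5 × 9.81 = 868.19 N.
q = ½ρv² = ½ × 1.112 × 21.9² = 266.7 Pa.
CL = 2W/(ρv²S) = 2×868.19/(1.112×21.9²×2.28) = 1.428.
CD = 0.0357 + 0.0698 × 1.428² = 0.178.
L/D = CL/CD = 1.428 / 0.178 = 8.02

L/D = 8.02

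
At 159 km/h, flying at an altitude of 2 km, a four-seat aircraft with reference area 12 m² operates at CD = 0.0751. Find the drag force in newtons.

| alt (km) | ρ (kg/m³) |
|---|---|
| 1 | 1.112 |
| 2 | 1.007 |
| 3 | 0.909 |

At 2 km, from the table: ρ = 1.007 kg/m³.
Convert speed: v = 159 km/h ÷ 3.6 = 44.17 m/s.
Dynamic pressure q = ½ρv² = ½ × 1.007 × 44.17² = 982.2 Pa.
D = q·S·CD = 982.2 × 12 × 0.0751 = 885 N

D = 885 N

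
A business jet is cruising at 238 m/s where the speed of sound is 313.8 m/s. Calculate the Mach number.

M = v/a = 238 / 313.8 = 0.758

M = 0.758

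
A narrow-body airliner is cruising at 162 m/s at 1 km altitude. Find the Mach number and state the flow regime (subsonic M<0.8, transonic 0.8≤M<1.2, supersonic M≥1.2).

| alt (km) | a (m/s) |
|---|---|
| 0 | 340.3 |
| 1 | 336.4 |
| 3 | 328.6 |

M = 0.482 (subsonic)

At 1 km, from the table: a = 336.4 m/s.
M = v/a = 162 / 336.4 = 0.482
M = 0.482 → subsonic.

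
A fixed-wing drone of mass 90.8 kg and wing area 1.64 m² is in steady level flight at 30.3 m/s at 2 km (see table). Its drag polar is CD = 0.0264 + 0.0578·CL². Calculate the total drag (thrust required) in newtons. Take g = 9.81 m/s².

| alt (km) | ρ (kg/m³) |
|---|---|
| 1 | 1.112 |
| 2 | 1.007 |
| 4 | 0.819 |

D = 80.5 N

At 2 km, from the table: ρ = 1.007 kg/m³.
Level flight ⇒ L = W = m·g = 90.8 × 9.81 = 890.75 N.
q = ½ρv² = ½ × 1.007 × 30.3² = 462.3 Pa.
CL = 2W/(ρv²S) = 2×890.75/(1.007×30.3²×1.64) = 1.175.
CD = 0.0264 + 0.0578 × 1.175² = 0.1062.
D = q·S·CD = 462.3 × 1.64 × 0.1062 = 80.51 N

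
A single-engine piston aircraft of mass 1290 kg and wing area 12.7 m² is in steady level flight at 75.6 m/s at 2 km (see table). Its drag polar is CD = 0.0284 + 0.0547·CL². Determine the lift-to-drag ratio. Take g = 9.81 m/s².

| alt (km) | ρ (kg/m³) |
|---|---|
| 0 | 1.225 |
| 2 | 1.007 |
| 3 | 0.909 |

L/D = 9.91

At 2 km, from the table: ρ = 1.007 kg/m³.
Weight W = mg = 1290 × 9.81 = 12655 N; in level flight L = W.
Dynamic pressure q = 0.5 × 1.007 × 75.6² = 2878 Pa.
CL = 2W/(ρv²S) = 2×12655/(1.007×75.6²×12.7) = 0.3463.
CD = 0.0284 + 0.0547 × 0.3463² = 0.03496.
L/D = CL/CD = 0.3463 / 0.03496 = 9.91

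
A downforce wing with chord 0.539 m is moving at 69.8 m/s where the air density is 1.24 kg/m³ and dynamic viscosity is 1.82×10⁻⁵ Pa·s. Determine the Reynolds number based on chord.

Re = 2.56×10^6

Re = ρ·v·c/μ = 1.24 × 69.8 × 0.539 / (1.82×10⁻⁵) = 2.56×10^6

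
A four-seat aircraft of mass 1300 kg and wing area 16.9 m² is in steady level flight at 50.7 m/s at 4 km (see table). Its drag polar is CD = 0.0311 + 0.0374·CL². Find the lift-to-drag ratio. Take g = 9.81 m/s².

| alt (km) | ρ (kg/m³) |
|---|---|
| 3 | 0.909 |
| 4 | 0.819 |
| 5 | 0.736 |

At 4 km, from the table: ρ = 0.819 kg/m³.
Weight W = mg = 1300 × 9.81 = 12753 N; in level flight L = W.
q = ½ρv² = ½ × 0.819 × 50.7² = 1053 Pa.
CL = 2W/(ρv²S) = 2×12753/(0.819×50.7²×16.9) = 0.7169.
CD = 0.0311 + 0.0374 × 0.7169² = 0.05032.
L/D = CL/CD = 0.7169 / 0.05032 = 14.2

L/D = 14.2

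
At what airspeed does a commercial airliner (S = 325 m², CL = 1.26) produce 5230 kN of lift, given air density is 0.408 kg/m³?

v = 250 m/s

L = ½ρv²S·CL ⇒ v = √(2L/(ρ·S·CL))
v = √(2 × 5.23×10^6 / (0.408 × 325 × 1.26)) = √62610 = 250 m/s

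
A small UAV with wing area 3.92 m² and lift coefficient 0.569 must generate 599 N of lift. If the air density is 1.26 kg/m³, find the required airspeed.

v = 20.6 m/s

L = ½ρv²S·CL ⇒ v = √(2L/(ρ·S·CL))
v = √(2 × 599 / (1.26 × 3.92 × 0.569)) = √426.3 = 20.6 m/s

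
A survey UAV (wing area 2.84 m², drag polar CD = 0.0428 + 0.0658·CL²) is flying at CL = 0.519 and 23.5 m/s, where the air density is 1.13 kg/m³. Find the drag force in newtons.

CD = 0.0428 + 0.0658 × 0.519² = 0.06052
D = ½ρv²S·CD = ½ × 1.13 × 23.5² × 2.84 × 0.06052 = 53.6 N

D = 53.6 N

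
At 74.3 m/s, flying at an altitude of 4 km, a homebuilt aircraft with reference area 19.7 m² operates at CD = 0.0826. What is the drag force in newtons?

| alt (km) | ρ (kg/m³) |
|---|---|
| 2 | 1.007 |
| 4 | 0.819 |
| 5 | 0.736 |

At 4 km, from the table: ρ = 0.819 kg/m³.
Dynamic pressure q = ½ρv² = ½ × 0.819 × 74.3² = 2261 Pa.
D = q·S·CD = 2261 × 19.7 × 0.0826 = 3680 N

D = 3680 N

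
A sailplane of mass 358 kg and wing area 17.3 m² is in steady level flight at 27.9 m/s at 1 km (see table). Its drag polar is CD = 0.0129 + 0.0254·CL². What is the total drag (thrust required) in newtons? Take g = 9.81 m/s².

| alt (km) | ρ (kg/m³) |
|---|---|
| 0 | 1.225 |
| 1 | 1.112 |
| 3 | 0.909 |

At 1 km, from the table: ρ = 1.112 kg/m³.
Weight W = mg = 358 × 9.81 = 3512 N; in level flight L = W.
q = ½ρv² = ½ × 1.112 × 27.9² = 432.8 Pa.
CL = 2W/(ρv²S) = 2×3512/(1.112×27.9²×17.3) = 0.4691.
CD = 0.0129 + 0.0254 × 0.4691² = 0.01849.
D = q·S·CD = 432.8 × 17.3 × 0.01849 = 138.4 N

D = 138 N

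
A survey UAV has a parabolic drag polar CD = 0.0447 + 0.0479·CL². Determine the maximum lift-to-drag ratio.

For CD = CD0 + K·CL², (L/D)max occurs at CL* = √(CD0/K) and equals 1/(2√(K·CD0)).
(L/D)max = 1/(2√(0.0479 × 0.0447)) = 1/(2 × 0.04627) = 10.8

(L/D)max = 10.8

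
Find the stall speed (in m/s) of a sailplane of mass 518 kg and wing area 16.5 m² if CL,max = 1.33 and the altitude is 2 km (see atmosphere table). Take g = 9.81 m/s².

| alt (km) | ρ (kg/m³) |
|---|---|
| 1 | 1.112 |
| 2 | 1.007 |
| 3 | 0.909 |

V_stall = 21.4 m/s

At 2 km, from the table: ρ = 1.007 kg/m³.
Stall occurs when L = W at CL,max. W = mg = 518 × 9.81 = 5082 N.
V_stall = √(2W/(ρ·S·CL,max)) = √(2 × 5082 / (1.007 × 16.5 × 1.33))
V_stall = √459.9 = 21.4 m/s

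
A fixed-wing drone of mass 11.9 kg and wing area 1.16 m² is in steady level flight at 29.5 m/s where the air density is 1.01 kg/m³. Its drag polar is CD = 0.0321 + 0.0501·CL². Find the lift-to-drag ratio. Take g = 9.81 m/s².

Weight W = mg = 11.9 × 9.81 = 116.74 N; in level flight L = W.
q = ½ρv² = ½ × 1.01 × 29.5² = 439.5 Pa.
CL = W/(q·S) = 116.74 / (439.5 × 1.16) = 0.229.
CD = 0.0321 + 0.0501 × 0.229² = 0.03473.
L/D = CL/CD = 0.229 / 0.03473 = 6.59

L/D = 6.59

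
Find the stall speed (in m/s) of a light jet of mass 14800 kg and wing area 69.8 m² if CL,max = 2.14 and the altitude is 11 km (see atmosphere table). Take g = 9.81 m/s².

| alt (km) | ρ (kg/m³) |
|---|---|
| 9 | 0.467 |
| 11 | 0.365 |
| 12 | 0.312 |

V_stall = 73 m/s

At 11 km, from the table: ρ = 0.365 kg/m³.
At stall, lift equals weight: L = W = m·g = 14800 × 9.81 = 1.452×10^5 N.
V_stall = √(2W/(ρ·S·CL,max)) = √(2 × 1.452×10^5 / (0.365 × 69.8 × 2.14))
V_stall = √5326 = 73 m/s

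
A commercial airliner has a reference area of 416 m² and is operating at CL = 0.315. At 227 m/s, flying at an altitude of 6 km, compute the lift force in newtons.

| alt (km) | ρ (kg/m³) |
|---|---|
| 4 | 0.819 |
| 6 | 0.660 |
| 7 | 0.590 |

L = 2.23×10^6 N

At 6 km, from the table: ρ = 0.660 kg/m³.
L = ½ρv²S·CL = ½ × 0.66 × 227² × 416 × 0.315 = 2.23×10^6 N ≈ 2230 kN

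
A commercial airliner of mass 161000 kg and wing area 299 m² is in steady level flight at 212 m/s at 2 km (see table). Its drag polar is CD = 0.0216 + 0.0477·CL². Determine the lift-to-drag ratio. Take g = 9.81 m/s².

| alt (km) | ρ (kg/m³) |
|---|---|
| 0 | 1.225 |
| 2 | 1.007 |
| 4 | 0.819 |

L/D = 9.65

At 2 km, from the table: ρ = 1.007 kg/m³.
In steady level flight, lift balances weight: W = mg = 161000 × 9.81 = 1.5794×10^6 N.
q = ½ρv² = ½ × 1.007 × 212² = 22630 Pa.
CL = W/(q·S) = 1.5794×10^6 / (22630 × 299) = 0.2334.
CD = 0.0216 + 0.0477 × 0.2334² = 0.0242.
L/D = CL/CD = 0.2334 / 0.0242 = 9.65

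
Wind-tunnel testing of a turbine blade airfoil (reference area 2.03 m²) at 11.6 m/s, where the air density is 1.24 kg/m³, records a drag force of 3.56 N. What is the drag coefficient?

CD = 0.021

From D = ½ρv²S·CD, rearranging gives CD = 2D/(ρv²S).
CD = 2 × 3.56 / (1.24 × 11.6² × 2.03) = 0.021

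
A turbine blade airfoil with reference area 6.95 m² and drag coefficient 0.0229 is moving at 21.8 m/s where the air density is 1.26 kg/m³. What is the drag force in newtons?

Dynamic pressure q = ½ρv² = ½ × 1.26 × 21.8² = 299.4 Pa.
D = q·S·CD = 299.4 × 6.95 × 0.0229 = 47.7 N

D = 47.7 N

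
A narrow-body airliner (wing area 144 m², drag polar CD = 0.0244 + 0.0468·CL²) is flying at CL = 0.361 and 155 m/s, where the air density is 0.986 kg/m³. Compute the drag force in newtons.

D = 52000 N

CD = 0.0244 + 0.0468 × 0.361² = 0.0305
D = ½ρv²S·CD = ½ × 0.986 × 155² × 144 × 0.0305 = 52000 N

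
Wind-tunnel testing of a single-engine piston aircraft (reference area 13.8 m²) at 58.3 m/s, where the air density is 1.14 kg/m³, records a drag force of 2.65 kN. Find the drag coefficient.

From D = ½ρv²S·CD, rearranging gives CD = 2D/(ρv²S).
CD = 2 × 2650 / (1.14 × 58.3² × 13.8) = 0.0991

CD = 0.0991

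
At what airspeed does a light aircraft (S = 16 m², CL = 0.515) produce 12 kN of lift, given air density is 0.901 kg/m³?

v = 56.9 m/s

L = ½ρv²S·CL ⇒ v = √(2L/(ρ·S·CL))
v = √(2 × 12000 / (0.901 × 16 × 0.515)) = √3233 = 56.9 m/s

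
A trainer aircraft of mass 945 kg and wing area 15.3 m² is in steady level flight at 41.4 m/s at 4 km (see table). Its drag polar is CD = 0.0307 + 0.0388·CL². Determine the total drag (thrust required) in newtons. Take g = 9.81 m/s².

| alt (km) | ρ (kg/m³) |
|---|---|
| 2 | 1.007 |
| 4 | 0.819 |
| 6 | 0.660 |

At 4 km, from the table: ρ = 0.819 kg/m³.
Weight W = mg = 945 × 9.81 = 9270.5 N; in level flight L = W.
q = ½ρv² = ½ × 0.819 × 41.4² = 701.9 Pa.
CL = W/(q·S) = 9270.5 / (701.9 × 15.3) = 0.8633.
CD = 0.0307 + 0.0388 × 0.8633² = 0.05962.
D = q·S·CD = 701.9 × 15.3 × 0.05962 = 640.2 N

D = 640 N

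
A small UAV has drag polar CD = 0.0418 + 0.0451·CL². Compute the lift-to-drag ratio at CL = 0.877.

L/D = 11.5

CD = 0.0418 + 0.0451 × 0.877² = 0.07649
L/D = CL/CD = 0.877 / 0.07649 = 11.5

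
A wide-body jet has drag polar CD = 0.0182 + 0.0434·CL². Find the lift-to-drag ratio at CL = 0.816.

L/D = 17.3

CD = 0.0182 + 0.0434 × 0.816² = 0.0471
L/D = CL/CD = 0.816 / 0.0471 = 17.3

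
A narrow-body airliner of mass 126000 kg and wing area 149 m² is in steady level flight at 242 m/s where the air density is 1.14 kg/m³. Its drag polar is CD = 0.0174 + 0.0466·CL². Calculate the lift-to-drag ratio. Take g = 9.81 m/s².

Level flight ⇒ L = W = m·g = 126000 × 9.81 = 1.2361×10^6 N.
Dynamic pressure q = 0.5 × 1.14 × 242² = 33380 Pa.
CL = 2W/(ρv²S) = 2×1.2361×10^6/(1.14×242²×149) = 0.2485.
CD = 0.0174 + 0.0466 × 0.2485² = 0.02028.
L/D = CL/CD = 0.2485 / 0.02028 = 12.3

L/D = 12.3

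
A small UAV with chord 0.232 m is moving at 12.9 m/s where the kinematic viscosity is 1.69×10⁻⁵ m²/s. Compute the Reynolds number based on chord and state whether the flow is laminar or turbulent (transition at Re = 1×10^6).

Re = 1.77×10^5 (laminar)

Re = v·c/ν = 12.9 × 0.232 / (1.69×10⁻⁵) = 1.77×10^5
Since 1.77×10^5 < 1×10^6, the flow is laminar.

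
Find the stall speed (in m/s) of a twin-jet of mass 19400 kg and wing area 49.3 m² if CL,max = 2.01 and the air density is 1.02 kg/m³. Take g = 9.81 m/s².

At stall, lift equals weight: L = W = m·g = 19400 × 9.81 = 1.903×10^5 N.
V_stall = √(2W/(ρ·S·CL,max)) = √(2 × 1.903×10^5 / (1.02 × 49.3 × 2.01))
V_stall = √3766 = 61.4 m/s

V_stall = 61.4 m/s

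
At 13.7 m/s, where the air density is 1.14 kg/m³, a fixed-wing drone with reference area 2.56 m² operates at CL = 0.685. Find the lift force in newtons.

Dynamic pressure q = ½ρv² = ½ × 1.14 × 13.7² = 107 Pa.
L = q·S·CL = 107 × 2.56 × 0.685 = 188 N

L = 188 N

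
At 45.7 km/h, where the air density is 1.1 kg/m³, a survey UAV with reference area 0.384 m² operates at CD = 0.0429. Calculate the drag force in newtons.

D = 1.46 N

Convert speed: v = 45.7 km/h ÷ 3.6 = 12.69 m/s.
D = ½ρv²S·CD = ½ × 1.1 × 12.69² × 0.384 × 0.0429 = 1.46 N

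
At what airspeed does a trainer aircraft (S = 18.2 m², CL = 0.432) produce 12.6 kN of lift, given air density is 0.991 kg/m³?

v = 56.9 m/s

L = ½ρv²S·CL ⇒ v = √(2L/(ρ·S·CL))
v = √(2 × 12600 / (0.991 × 18.2 × 0.432)) = √3234 = 56.9 m/s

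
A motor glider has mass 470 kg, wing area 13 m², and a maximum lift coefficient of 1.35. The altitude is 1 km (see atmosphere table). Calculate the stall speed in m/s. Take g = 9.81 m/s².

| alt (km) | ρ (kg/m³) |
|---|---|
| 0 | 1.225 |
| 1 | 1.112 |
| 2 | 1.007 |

V_stall = 21.7 m/s

At 1 km, from the table: ρ = 1.112 kg/m³.
At stall, lift equals weight: L = W = m·g = 470 × 9.81 = 4611 N.
V_stall = √(2W/(ρ·S·CL,max)) = √(2 × 4611 / (1.112 × 13 × 1.35))
V_stall = √472.5 = 21.7 m/s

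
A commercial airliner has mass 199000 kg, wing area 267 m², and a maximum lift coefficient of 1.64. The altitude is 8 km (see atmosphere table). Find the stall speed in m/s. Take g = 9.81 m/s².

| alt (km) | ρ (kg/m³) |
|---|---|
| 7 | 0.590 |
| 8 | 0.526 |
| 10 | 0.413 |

At 8 km, from the table: ρ = 0.526 kg/m³.
At stall, lift equals weight: L = W = m·g = 199000 × 9.81 = 1.952×10^6 N.
V_stall = √(2W/(ρ·S·CL,max)) = √(2 × 1.952×10^6 / (0.526 × 267 × 1.64))
V_stall = √16950 = 130 m/s

V_stall = 130 m/s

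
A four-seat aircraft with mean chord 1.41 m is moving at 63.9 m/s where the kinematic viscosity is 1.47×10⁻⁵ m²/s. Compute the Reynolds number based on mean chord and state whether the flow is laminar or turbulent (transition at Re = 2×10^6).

Re = v·c/ν = 63.9 × 1.41 / (1.47×10⁻⁵) = 6.13×10^6
Since 6.13×10^6 > 2×10^6, the flow is turbulent.

Re = 6.13×10^6 (turbulent)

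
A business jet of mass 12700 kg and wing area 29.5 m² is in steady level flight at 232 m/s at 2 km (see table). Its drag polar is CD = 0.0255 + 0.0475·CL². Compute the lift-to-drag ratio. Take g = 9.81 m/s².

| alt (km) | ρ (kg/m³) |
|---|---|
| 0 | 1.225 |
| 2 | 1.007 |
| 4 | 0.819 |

At 2 km, from the table: ρ = 1.007 kg/m³.
In steady level flight, lift balances weight: W = mg = 12700 × 9.81 = 1.2459×10^5 N.
q = ½ρv² = ½ × 1.007 × 232² = 27100 Pa.
CL = W/(q·S) = 1.2459×10^5 / (27100 × 29.5) = 0.1558.
CD = 0.0255 + 0.0475 × 0.1558² = 0.02665.
L/D = CL/CD = 0.1558 / 0.02665 = 5.85

L/D = 5.85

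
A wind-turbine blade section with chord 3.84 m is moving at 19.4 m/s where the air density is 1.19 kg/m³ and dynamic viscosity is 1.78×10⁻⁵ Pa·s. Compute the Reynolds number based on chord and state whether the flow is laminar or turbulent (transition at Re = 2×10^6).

Re = 4.98×10^6 (turbulent)

Re = ρ·v·c/μ = 1.19 × 19.4 × 3.84 / (1.78×10⁻⁵) = 4.98×10^6
Since 4.98×10^6 > 2×10^6, the flow is turbulent.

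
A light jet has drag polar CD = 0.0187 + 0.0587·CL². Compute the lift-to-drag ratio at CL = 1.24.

CD = 0.0187 + 0.0587 × 1.24² = 0.109
L/D = CL/CD = 1.24 / 0.109 = 11.4

L/D = 11.4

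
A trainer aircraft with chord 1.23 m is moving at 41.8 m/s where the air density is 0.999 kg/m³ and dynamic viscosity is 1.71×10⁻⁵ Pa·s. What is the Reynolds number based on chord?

Re = ρ·v·c/μ = 0.999 × 41.8 × 1.23 / (1.71×10⁻⁵) = 3×10^6

Re = 3×10^6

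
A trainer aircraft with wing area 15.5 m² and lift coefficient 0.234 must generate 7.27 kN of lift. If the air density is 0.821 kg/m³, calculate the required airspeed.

v = 69.9 m/s

L = ½ρv²S·CL ⇒ v = √(2L/(ρ·S·CL))
v = √(2 × 7270 / (0.821 × 15.5 × 0.234)) = √4883 = 69.9 m/s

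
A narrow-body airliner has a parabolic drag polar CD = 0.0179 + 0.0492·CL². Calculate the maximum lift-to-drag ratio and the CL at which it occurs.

(L/D)max = 16.8, at CL = 0.603

For CD = CD0 + K·CL², (L/D)max occurs at CL* = √(CD0/K) and equals 1/(2√(K·CD0)).
(L/D)max = 1/(2√(0.0492 × 0.0179)) = 1/(2 × 0.02968) = 16.8
CL* = √(0.0179/0.0492) = 0.603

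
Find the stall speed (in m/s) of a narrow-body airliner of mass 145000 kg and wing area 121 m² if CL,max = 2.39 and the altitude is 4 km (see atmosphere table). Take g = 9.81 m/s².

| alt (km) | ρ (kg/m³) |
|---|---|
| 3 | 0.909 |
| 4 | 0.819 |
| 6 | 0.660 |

At 4 km, from the table: ρ = 0.819 kg/m³.
At stall, lift equals weight: L = W = m·g = 145000 × 9.81 = 1.422×10^6 N.
V_stall = √(2W/(ρ·S·CL,max)) = √(2 × 1.422×10^6 / (0.819 × 121 × 2.39))
V_stall = √12010 = 110 m/s

V_stall = 110 m/s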